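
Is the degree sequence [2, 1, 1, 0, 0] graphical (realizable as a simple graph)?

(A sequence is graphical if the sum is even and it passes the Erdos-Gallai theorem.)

Sum of degrees = 4. Sum is even and passes Erdos-Gallai. The sequence IS graphical.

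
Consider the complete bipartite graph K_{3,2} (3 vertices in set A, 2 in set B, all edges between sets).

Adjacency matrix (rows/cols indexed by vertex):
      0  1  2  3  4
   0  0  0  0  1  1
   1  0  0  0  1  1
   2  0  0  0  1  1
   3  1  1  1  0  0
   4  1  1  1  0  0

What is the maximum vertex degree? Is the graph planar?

Set-A vertices have degree 2; set-B vertices have degree 3. Maximum degree = max(3,2) = 3.
min(3,2) <= 2, so K_{3,2} avoids a K_{3,3} subdivision and is planar.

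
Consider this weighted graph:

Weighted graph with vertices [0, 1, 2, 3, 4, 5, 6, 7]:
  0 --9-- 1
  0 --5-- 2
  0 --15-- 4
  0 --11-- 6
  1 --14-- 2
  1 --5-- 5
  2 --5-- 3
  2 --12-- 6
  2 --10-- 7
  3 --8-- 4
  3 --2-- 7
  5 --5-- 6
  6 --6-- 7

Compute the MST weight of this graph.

Applying Kruskal's algorithm (sort edges by weight, add if no cycle):
  Add (3,7) w=2
  Add (0,2) w=5
  Add (1,5) w=5
  Add (2,3) w=5
  Add (5,6) w=5
  Add (6,7) w=6
  Add (3,4) w=8
  Skip (0,1) w=9 (creates cycle)
  Skip (2,7) w=10 (creates cycle)
  Skip (0,6) w=11 (creates cycle)
  Skip (2,6) w=12 (creates cycle)
  Skip (1,2) w=14 (creates cycle)
  Skip (0,4) w=15 (creates cycle)
MST weight = 36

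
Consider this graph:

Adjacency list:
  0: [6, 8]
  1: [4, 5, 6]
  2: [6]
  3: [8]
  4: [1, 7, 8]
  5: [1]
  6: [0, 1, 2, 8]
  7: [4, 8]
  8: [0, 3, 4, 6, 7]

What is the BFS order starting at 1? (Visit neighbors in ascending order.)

BFS from vertex 1 (neighbors processed in ascending order):
Visit order: 1, 4, 5, 6, 7, 8, 0, 2, 3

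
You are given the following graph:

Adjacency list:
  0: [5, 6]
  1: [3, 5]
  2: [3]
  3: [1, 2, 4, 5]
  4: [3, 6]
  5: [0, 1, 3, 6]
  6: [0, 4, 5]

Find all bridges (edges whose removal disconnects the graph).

A bridge is an edge whose removal increases the number of connected components.
Bridges found: (2,3)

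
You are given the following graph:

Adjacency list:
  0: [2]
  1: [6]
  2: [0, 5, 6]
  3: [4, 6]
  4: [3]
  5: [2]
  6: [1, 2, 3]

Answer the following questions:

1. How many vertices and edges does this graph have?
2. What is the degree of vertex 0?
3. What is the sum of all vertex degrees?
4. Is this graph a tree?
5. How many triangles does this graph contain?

Count: 7 vertices, 6 edges.
Vertex 0 has neighbors [2], degree = 1.
Handshaking lemma: 2 * 6 = 12.
A graph is a tree iff it is connected and has exactly n-1 edges. This graph is connected (all 7 vertices in one component) and has 7-1 = 6 edges. It is a tree.
Number of triangles = 0.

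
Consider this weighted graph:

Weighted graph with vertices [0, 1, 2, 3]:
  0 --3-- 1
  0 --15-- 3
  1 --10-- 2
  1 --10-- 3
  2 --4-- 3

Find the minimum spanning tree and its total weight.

Applying Kruskal's algorithm (sort edges by weight, add if no cycle):
  Add (0,1) w=3
  Add (2,3) w=4
  Add (1,3) w=10
  Skip (1,2) w=10 (creates cycle)
  Skip (0,3) w=15 (creates cycle)
MST weight = 17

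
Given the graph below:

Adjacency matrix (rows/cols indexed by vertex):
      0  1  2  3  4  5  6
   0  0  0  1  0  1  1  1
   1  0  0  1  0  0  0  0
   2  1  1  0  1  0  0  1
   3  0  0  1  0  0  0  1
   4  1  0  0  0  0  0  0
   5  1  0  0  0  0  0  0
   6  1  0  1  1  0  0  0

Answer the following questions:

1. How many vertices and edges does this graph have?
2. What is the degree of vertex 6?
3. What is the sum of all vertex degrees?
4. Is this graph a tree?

Count: 7 vertices, 8 edges.
Vertex 6 has neighbors [0, 2, 3], degree = 3.
Handshaking lemma: 2 * 8 = 16.
A tree on 7 vertices has 6 edges. This graph has 8 edges (2 extra). Not a tree.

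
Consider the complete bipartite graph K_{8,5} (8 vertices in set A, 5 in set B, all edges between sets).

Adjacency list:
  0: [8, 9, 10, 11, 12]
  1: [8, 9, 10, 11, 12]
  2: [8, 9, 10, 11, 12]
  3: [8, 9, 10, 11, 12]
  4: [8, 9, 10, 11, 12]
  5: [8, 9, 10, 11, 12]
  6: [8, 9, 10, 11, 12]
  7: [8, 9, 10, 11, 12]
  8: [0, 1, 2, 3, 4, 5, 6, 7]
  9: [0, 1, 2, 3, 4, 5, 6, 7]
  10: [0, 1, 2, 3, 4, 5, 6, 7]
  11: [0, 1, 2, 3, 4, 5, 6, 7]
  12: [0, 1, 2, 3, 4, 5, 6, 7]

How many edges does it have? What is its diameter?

K_{8,5} has 8 * 5 = 40 edges.
Any vertex reaches any opposite-side vertex in 1 step; same-side vertices reach in 2 steps via any opposite-side vertex.
Diameter = 2.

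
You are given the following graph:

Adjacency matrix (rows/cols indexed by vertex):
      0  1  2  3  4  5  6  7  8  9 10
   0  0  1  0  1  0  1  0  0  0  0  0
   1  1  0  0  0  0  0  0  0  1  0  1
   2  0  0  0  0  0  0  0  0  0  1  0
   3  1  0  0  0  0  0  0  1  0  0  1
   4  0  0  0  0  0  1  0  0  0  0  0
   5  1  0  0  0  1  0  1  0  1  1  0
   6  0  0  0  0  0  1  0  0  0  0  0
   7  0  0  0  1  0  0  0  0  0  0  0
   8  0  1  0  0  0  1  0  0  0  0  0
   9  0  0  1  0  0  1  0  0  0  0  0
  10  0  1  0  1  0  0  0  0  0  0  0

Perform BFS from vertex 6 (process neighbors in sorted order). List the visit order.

BFS from vertex 6 (neighbors processed in ascending order):
Visit order: 6, 5, 0, 4, 8, 9, 1, 3, 2, 10, 7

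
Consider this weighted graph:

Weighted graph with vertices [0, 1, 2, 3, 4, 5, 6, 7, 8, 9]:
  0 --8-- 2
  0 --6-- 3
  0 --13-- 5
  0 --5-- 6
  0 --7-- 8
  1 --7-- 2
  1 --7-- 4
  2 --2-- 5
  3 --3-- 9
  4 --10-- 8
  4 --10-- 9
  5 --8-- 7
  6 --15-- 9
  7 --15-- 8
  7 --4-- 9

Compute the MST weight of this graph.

Applying Kruskal's algorithm (sort edges by weight, add if no cycle):
  Add (2,5) w=2
  Add (3,9) w=3
  Add (7,9) w=4
  Add (0,6) w=5
  Add (0,3) w=6
  Add (0,8) w=7
  Add (1,2) w=7
  Add (1,4) w=7
  Add (0,2) w=8
  Skip (5,7) w=8 (creates cycle)
  Skip (4,9) w=10 (creates cycle)
  Skip (4,8) w=10 (creates cycle)
  Skip (0,5) w=13 (creates cycle)
  Skip (6,9) w=15 (creates cycle)
  Skip (7,8) w=15 (creates cycle)
MST weight = 49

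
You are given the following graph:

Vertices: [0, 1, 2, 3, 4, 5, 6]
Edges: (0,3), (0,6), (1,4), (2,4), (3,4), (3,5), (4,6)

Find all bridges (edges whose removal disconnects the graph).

A bridge is an edge whose removal increases the number of connected components.
Bridges found: (1,4), (2,4), (3,5)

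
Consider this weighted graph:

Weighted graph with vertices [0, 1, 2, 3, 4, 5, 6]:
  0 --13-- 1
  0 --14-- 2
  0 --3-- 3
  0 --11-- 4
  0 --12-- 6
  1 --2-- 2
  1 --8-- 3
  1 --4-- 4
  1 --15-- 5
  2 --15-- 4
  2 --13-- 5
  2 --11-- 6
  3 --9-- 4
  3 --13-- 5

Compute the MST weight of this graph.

Applying Kruskal's algorithm (sort edges by weight, add if no cycle):
  Add (1,2) w=2
  Add (0,3) w=3
  Add (1,4) w=4
  Add (1,3) w=8
  Skip (3,4) w=9 (creates cycle)
  Skip (0,4) w=11 (creates cycle)
  Add (2,6) w=11
  Skip (0,6) w=12 (creates cycle)
  Skip (0,1) w=13 (creates cycle)
  Add (2,5) w=13
  Skip (3,5) w=13 (creates cycle)
  Skip (0,2) w=14 (creates cycle)
  Skip (1,5) w=15 (creates cycle)
  Skip (2,4) w=15 (creates cycle)
MST weight = 41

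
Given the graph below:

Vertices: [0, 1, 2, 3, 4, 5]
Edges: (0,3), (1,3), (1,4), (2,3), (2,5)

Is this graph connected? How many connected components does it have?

Checking connectivity: the graph has 1 connected component(s).
All vertices are reachable from each other. The graph IS connected.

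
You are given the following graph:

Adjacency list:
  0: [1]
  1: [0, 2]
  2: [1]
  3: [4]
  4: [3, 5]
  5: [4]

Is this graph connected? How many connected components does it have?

Checking connectivity: the graph has 2 connected component(s).
Components: [[0, 1, 2], [3, 4, 5]]. The graph is NOT connected.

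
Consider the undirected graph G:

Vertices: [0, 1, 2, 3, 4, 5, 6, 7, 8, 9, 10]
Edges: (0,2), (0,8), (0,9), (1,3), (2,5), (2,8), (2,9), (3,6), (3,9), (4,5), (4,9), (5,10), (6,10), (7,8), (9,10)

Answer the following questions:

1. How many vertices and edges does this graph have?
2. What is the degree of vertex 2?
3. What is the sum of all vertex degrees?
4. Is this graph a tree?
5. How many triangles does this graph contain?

Count: 11 vertices, 15 edges.
Vertex 2 has neighbors [0, 5, 8, 9], degree = 4.
Handshaking lemma: 2 * 15 = 30.
A tree on 11 vertices has 10 edges. This graph has 15 edges (5 extra). Not a tree.
Number of triangles = 2.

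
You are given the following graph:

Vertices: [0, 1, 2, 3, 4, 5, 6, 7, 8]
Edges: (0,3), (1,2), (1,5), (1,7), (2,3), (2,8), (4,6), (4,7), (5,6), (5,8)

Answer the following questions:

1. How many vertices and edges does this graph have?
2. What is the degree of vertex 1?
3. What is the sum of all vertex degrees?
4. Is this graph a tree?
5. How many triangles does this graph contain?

Count: 9 vertices, 10 edges.
Vertex 1 has neighbors [2, 5, 7], degree = 3.
Handshaking lemma: 2 * 10 = 20.
A tree on 9 vertices has 8 edges. This graph has 10 edges (2 extra). Not a tree.
Number of triangles = 0.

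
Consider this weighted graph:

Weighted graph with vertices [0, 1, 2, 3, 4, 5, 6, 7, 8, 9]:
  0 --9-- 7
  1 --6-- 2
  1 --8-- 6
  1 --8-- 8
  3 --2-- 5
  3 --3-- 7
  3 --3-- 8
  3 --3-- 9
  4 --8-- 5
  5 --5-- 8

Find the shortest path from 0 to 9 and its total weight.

Using Dijkstra's algorithm from vertex 0:
Shortest path: 0 -> 7 -> 3 -> 9
Total weight: 9 + 3 + 3 = 15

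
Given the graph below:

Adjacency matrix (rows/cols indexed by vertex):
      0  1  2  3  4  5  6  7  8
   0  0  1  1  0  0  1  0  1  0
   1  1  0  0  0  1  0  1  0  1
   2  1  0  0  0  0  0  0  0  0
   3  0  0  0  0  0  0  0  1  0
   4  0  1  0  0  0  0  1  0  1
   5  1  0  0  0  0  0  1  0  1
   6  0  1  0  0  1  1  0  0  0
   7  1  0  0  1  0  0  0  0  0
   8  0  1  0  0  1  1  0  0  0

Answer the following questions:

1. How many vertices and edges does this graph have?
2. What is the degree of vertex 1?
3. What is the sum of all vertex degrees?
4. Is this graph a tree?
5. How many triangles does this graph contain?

Count: 9 vertices, 12 edges.
Vertex 1 has neighbors [0, 4, 6, 8], degree = 4.
Handshaking lemma: 2 * 12 = 24.
A tree on 9 vertices has 8 edges. This graph has 12 edges (4 extra). Not a tree.
Number of triangles = 2.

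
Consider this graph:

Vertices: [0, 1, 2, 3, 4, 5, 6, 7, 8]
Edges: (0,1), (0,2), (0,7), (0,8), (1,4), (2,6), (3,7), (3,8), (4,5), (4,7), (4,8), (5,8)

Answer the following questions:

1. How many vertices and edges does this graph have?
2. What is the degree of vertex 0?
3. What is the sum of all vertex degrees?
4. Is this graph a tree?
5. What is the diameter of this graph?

Count: 9 vertices, 12 edges.
Vertex 0 has neighbors [1, 2, 7, 8], degree = 4.
Handshaking lemma: 2 * 12 = 24.
A tree on 9 vertices has 8 edges. This graph has 12 edges (4 extra). Not a tree.
Diameter (longest shortest path) = 4.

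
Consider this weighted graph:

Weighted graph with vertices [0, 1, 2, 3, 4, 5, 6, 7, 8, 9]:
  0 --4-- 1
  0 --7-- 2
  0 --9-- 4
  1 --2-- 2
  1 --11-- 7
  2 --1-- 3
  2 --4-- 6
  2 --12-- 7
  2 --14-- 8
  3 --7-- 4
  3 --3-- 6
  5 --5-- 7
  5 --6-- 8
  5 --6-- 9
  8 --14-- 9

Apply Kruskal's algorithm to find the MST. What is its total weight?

Applying Kruskal's algorithm (sort edges by weight, add if no cycle):
  Add (2,3) w=1
  Add (1,2) w=2
  Add (3,6) w=3
  Add (0,1) w=4
  Skip (2,6) w=4 (creates cycle)
  Add (5,7) w=5
  Add (5,8) w=6
  Add (5,9) w=6
  Skip (0,2) w=7 (creates cycle)
  Add (3,4) w=7
  Skip (0,4) w=9 (creates cycle)
  Add (1,7) w=11
  Skip (2,7) w=12 (creates cycle)
  Skip (2,8) w=14 (creates cycle)
  Skip (8,9) w=14 (creates cycle)
MST weight = 45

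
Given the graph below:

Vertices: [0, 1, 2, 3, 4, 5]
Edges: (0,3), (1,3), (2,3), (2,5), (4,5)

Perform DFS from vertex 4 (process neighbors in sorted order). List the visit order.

DFS from vertex 4 (neighbors processed in ascending order):
Visit order: 4, 5, 2, 3, 0, 1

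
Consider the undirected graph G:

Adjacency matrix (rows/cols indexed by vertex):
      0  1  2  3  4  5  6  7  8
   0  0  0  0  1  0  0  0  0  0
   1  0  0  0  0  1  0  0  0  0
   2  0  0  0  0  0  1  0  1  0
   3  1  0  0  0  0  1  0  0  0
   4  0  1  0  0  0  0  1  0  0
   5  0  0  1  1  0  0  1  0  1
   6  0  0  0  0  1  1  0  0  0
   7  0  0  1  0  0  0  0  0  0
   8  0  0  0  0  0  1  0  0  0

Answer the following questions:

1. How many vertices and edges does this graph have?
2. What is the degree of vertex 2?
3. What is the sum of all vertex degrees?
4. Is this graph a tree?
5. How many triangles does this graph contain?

Count: 9 vertices, 8 edges.
Vertex 2 has neighbors [5, 7], degree = 2.
Handshaking lemma: 2 * 8 = 16.
A graph is a tree iff it is connected and has exactly n-1 edges. This graph is connected (all 9 vertices in one component) and has 9-1 = 8 edges. It is a tree.
Number of triangles = 0.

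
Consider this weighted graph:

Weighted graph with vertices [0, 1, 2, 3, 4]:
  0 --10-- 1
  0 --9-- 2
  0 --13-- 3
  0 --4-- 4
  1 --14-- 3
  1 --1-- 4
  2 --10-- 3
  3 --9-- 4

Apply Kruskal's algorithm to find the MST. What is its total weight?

Applying Kruskal's algorithm (sort edges by weight, add if no cycle):
  Add (1,4) w=1
  Add (0,4) w=4
  Add (0,2) w=9
  Add (3,4) w=9
  Skip (0,1) w=10 (creates cycle)
  Skip (2,3) w=10 (creates cycle)
  Skip (0,3) w=13 (creates cycle)
  Skip (1,3) w=14 (creates cycle)
MST weight = 23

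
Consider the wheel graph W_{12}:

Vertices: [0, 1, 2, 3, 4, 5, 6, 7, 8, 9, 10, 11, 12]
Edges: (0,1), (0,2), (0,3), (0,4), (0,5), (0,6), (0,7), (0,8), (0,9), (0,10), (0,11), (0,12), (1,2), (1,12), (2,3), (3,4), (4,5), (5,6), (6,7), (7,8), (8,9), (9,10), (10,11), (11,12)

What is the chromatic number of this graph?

W_{12} = C_{12} plus a hub adjacent to every cycle vertex.
The outer cycle needs 2 colors (even cycle); the hub is adjacent to all of them so needs a fresh color.
Chromatic number = 2 + 1 = 3.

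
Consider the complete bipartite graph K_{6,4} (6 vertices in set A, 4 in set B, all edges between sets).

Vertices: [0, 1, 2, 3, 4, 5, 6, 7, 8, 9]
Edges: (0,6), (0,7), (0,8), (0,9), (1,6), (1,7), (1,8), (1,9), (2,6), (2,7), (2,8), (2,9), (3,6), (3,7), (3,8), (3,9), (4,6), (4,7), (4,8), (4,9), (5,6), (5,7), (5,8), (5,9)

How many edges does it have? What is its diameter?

K_{6,4} has 6 * 4 = 24 edges.
Any vertex reaches any opposite-side vertex in 1 step; same-side vertices reach in 2 steps via any opposite-side vertex.
Diameter = 2.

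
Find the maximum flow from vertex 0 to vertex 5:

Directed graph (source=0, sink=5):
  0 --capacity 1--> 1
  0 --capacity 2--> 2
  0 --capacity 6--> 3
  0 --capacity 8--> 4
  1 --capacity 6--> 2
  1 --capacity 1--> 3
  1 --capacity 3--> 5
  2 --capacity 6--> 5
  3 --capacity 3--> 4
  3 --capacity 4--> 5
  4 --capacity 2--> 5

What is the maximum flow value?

Computing max flow:
  Flow on (0->1): 1/1
  Flow on (0->2): 2/2
  Flow on (0->3): 4/6
  Flow on (0->4): 2/8
  Flow on (1->5): 1/3
  Flow on (2->5): 2/6
  Flow on (3->5): 4/4
  Flow on (4->5): 2/2
Maximum flow = 9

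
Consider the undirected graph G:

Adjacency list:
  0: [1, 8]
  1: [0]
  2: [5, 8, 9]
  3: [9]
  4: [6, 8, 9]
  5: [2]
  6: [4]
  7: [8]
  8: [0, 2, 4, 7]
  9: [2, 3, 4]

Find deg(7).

Vertex 7 has neighbors [8], so deg(7) = 1.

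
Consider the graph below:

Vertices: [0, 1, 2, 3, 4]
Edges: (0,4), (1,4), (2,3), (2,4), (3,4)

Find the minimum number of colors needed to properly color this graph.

The graph has a maximum clique of size 3 (lower bound on chromatic number).
A valid 3-coloring: {0: 1, 1: 1, 2: 1, 3: 2, 4: 0}.
Chromatic number = 3.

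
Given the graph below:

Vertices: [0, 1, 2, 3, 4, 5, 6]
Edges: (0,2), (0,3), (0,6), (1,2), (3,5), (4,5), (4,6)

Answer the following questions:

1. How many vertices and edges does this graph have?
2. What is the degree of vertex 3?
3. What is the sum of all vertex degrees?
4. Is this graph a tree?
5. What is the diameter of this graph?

Count: 7 vertices, 7 edges.
Vertex 3 has neighbors [0, 5], degree = 2.
Handshaking lemma: 2 * 7 = 14.
A tree on 7 vertices has 6 edges. This graph has 7 edges (1 extra). Not a tree.
Diameter (longest shortest path) = 4.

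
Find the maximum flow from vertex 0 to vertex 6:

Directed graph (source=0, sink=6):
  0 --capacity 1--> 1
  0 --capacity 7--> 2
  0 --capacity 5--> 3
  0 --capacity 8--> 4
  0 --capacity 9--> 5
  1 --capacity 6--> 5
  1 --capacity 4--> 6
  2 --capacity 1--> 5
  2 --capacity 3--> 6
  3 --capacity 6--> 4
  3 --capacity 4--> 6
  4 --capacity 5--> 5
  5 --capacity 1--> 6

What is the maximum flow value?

Computing max flow:
  Flow on (0->1): 1/1
  Flow on (0->2): 3/7
  Flow on (0->3): 4/5
  Flow on (0->4): 1/8
  Flow on (1->6): 1/4
  Flow on (2->6): 3/3
  Flow on (3->6): 4/4
  Flow on (4->5): 1/5
  Flow on (5->6): 1/1
Maximum flow = 9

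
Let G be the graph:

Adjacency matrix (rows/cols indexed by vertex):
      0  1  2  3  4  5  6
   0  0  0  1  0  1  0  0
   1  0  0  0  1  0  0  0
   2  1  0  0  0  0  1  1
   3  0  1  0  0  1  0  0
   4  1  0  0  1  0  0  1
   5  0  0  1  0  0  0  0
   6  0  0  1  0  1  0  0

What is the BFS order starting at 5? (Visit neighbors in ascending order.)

BFS from vertex 5 (neighbors processed in ascending order):
Visit order: 5, 2, 0, 6, 4, 3, 1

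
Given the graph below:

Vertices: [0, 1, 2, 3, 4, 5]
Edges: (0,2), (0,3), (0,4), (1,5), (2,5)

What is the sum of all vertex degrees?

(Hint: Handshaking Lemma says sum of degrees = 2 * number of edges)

Count edges: 5 edges.
By Handshaking Lemma: sum of degrees = 2 * 5 = 10.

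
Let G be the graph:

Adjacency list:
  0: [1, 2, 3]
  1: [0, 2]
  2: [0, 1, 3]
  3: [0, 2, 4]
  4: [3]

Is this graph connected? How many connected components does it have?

Checking connectivity: the graph has 1 connected component(s).
All vertices are reachable from each other. The graph IS connected.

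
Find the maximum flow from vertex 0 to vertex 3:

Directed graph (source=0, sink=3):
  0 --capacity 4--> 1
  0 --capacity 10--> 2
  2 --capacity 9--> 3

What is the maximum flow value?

Computing max flow:
  Flow on (0->2): 9/10
  Flow on (2->3): 9/9
Maximum flow = 9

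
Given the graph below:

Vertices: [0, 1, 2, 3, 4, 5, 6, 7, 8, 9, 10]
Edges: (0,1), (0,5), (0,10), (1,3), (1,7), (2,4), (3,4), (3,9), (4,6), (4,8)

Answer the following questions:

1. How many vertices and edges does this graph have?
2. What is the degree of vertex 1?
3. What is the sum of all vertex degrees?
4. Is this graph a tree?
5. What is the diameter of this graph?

Count: 11 vertices, 10 edges.
Vertex 1 has neighbors [0, 3, 7], degree = 3.
Handshaking lemma: 2 * 10 = 20.
A graph is a tree iff it is connected and has exactly n-1 edges. This graph is connected (all 11 vertices in one component) and has 11-1 = 10 edges. It is a tree.
Diameter (longest shortest path) = 5.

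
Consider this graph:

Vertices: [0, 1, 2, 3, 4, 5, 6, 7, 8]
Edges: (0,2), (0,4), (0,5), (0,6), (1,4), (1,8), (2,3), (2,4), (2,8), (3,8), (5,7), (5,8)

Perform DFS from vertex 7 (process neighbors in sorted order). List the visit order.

DFS from vertex 7 (neighbors processed in ascending order):
Visit order: 7, 5, 0, 2, 3, 8, 1, 4, 6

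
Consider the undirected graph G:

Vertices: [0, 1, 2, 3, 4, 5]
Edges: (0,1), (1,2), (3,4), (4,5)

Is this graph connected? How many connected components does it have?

Checking connectivity: the graph has 2 connected component(s).
Components: [[0, 1, 2], [3, 4, 5]]. The graph is NOT connected.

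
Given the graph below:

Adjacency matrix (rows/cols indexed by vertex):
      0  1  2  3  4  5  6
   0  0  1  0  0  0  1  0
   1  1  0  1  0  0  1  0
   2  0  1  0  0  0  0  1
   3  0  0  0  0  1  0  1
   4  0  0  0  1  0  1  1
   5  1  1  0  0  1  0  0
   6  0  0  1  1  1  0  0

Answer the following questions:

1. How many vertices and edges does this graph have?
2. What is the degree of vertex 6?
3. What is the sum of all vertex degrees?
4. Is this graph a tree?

Count: 7 vertices, 9 edges.
Vertex 6 has neighbors [2, 3, 4], degree = 3.
Handshaking lemma: 2 * 9 = 18.
A tree on 7 vertices has 6 edges. This graph has 9 edges (3 extra). Not a tree.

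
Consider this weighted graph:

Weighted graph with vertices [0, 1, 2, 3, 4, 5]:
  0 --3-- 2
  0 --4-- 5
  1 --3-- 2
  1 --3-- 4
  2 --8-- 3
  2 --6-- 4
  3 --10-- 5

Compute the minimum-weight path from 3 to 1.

Using Dijkstra's algorithm from vertex 3:
Shortest path: 3 -> 2 -> 1
Total weight: 8 + 3 = 11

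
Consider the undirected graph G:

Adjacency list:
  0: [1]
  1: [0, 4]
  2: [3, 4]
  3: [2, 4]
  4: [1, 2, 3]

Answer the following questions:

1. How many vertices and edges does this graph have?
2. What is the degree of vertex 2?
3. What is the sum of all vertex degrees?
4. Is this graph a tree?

Count: 5 vertices, 5 edges.
Vertex 2 has neighbors [3, 4], degree = 2.
Handshaking lemma: 2 * 5 = 10.
A tree on 5 vertices has 4 edges. This graph has 5 edges (1 extra). Not a tree.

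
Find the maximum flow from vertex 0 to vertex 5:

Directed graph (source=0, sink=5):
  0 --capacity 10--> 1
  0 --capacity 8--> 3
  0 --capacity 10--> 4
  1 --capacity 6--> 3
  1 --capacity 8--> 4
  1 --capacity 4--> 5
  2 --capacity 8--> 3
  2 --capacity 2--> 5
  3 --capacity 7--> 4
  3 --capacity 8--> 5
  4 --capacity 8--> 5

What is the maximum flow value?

Computing max flow:
  Flow on (0->1): 10/10
  Flow on (0->3): 2/8
  Flow on (0->4): 8/10
  Flow on (1->3): 6/6
  Flow on (1->5): 4/4
  Flow on (3->5): 8/8
  Flow on (4->5): 8/8
Maximum flow = 20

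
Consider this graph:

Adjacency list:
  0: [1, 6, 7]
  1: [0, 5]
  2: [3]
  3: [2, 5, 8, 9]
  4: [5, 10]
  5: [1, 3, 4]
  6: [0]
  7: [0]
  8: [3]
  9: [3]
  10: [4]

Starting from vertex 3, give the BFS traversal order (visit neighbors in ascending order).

BFS from vertex 3 (neighbors processed in ascending order):
Visit order: 3, 2, 5, 8, 9, 1, 4, 0, 10, 6, 7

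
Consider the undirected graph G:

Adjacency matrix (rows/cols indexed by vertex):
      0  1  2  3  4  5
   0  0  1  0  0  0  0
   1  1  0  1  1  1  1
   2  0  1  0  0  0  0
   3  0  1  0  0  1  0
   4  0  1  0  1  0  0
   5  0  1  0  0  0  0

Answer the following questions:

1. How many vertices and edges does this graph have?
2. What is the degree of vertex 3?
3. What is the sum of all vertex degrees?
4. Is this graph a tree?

Count: 6 vertices, 6 edges.
Vertex 3 has neighbors [1, 4], degree = 2.
Handshaking lemma: 2 * 6 = 12.
A tree on 6 vertices has 5 edges. This graph has 6 edges (1 extra). Not a tree.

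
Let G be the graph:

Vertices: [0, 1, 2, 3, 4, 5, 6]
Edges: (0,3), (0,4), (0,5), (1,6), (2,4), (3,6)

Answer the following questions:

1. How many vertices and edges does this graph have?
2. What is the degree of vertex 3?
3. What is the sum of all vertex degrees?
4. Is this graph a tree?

Count: 7 vertices, 6 edges.
Vertex 3 has neighbors [0, 6], degree = 2.
Handshaking lemma: 2 * 6 = 12.
A graph is a tree iff it is connected and has exactly n-1 edges. This graph is connected (all 7 vertices in one component) and has 7-1 = 6 edges. It is a tree.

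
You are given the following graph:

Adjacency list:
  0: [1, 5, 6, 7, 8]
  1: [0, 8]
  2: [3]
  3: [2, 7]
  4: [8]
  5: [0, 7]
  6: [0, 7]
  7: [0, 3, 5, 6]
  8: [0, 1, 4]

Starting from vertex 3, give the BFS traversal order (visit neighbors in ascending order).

BFS from vertex 3 (neighbors processed in ascending order):
Visit order: 3, 2, 7, 0, 5, 6, 1, 8, 4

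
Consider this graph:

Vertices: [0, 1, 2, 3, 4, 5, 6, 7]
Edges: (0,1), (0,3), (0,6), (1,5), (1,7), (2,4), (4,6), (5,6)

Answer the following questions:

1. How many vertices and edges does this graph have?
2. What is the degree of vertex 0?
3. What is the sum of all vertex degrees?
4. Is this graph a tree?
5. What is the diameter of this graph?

Count: 8 vertices, 8 edges.
Vertex 0 has neighbors [1, 3, 6], degree = 3.
Handshaking lemma: 2 * 8 = 16.
A tree on 8 vertices has 7 edges. This graph has 8 edges (1 extra). Not a tree.
Diameter (longest shortest path) = 5.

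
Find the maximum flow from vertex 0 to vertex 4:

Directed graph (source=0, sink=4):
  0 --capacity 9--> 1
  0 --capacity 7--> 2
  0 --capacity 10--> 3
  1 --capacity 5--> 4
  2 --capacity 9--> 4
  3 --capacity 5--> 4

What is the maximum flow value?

Computing max flow:
  Flow on (0->1): 5/9
  Flow on (0->2): 7/7
  Flow on (0->3): 5/10
  Flow on (1->4): 5/5
  Flow on (2->4): 7/9
  Flow on (3->4): 5/5
Maximum flow = 17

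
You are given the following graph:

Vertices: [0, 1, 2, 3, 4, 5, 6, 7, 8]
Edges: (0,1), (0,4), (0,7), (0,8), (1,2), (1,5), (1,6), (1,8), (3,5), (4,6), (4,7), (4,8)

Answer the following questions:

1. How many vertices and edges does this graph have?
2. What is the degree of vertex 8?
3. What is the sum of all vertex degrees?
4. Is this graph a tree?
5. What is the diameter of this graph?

Count: 9 vertices, 12 edges.
Vertex 8 has neighbors [0, 1, 4], degree = 3.
Handshaking lemma: 2 * 12 = 24.
A tree on 9 vertices has 8 edges. This graph has 12 edges (4 extra). Not a tree.
Diameter (longest shortest path) = 4.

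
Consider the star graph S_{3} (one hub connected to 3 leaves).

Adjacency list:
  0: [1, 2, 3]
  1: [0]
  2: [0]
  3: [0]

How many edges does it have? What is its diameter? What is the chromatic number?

Star graph S_{3}: the hub connects to all 3 leaves.
Edges = 3.
Diameter = 2 (any leaf to hub is 1, leaf to leaf through hub is 2).
Star graphs are bipartite (hub vs leaves), so chromatic number = 2.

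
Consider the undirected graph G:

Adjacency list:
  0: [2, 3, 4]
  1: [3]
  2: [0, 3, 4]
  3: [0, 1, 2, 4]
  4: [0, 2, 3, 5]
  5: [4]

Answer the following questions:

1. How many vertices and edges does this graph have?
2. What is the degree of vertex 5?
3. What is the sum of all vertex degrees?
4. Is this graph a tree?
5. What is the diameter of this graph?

Count: 6 vertices, 8 edges.
Vertex 5 has neighbors [4], degree = 1.
Handshaking lemma: 2 * 8 = 16.
A tree on 6 vertices has 5 edges. This graph has 8 edges (3 extra). Not a tree.
Diameter (longest shortest path) = 3.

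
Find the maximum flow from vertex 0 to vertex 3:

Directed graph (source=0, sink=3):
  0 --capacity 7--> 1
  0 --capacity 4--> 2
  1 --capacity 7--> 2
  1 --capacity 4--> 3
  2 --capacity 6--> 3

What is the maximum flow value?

Computing max flow:
  Flow on (0->1): 7/7
  Flow on (0->2): 3/4
  Flow on (1->2): 3/7
  Flow on (1->3): 4/4
  Flow on (2->3): 6/6
Maximum flow = 10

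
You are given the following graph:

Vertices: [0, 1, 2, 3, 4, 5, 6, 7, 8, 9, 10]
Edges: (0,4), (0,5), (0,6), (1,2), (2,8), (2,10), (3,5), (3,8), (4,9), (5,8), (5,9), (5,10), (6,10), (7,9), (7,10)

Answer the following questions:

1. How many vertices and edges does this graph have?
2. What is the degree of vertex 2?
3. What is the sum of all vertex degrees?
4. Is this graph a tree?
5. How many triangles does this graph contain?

Count: 11 vertices, 15 edges.
Vertex 2 has neighbors [1, 8, 10], degree = 3.
Handshaking lemma: 2 * 15 = 30.
A tree on 11 vertices has 10 edges. This graph has 15 edges (5 extra). Not a tree.
Number of triangles = 1.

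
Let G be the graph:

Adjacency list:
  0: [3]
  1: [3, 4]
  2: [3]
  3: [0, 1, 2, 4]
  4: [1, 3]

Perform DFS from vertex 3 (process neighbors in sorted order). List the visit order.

DFS from vertex 3 (neighbors processed in ascending order):
Visit order: 3, 0, 1, 4, 2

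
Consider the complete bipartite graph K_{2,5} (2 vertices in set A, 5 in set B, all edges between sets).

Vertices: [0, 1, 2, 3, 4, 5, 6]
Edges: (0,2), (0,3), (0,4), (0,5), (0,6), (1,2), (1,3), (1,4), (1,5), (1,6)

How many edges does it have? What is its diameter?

K_{2,5} has 2 * 5 = 10 edges.
Any vertex reaches any opposite-side vertex in 1 step; same-side vertices reach in 2 steps via any opposite-side vertex.
Diameter = 2.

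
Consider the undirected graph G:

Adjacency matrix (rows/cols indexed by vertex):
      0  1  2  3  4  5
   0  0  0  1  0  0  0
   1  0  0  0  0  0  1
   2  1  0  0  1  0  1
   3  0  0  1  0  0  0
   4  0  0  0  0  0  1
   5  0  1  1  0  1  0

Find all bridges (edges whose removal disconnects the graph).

A bridge is an edge whose removal increases the number of connected components.
Bridges found: (0,2), (1,5), (2,3), (2,5), (4,5)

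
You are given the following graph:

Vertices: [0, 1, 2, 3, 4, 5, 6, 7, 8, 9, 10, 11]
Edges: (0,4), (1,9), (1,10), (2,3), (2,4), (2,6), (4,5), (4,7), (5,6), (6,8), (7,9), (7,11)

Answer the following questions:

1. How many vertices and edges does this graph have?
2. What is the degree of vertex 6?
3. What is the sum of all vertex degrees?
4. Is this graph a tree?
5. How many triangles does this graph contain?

Count: 12 vertices, 12 edges.
Vertex 6 has neighbors [2, 5, 8], degree = 3.
Handshaking lemma: 2 * 12 = 24.
A tree on 12 vertices has 11 edges. This graph has 12 edges (1 extra). Not a tree.
Number of triangles = 0.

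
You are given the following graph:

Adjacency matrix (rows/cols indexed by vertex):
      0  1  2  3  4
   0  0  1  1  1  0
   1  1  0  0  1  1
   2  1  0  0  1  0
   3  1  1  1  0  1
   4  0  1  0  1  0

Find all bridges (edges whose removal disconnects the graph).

No bridges found. The graph is 2-edge-connected (no single edge removal disconnects it).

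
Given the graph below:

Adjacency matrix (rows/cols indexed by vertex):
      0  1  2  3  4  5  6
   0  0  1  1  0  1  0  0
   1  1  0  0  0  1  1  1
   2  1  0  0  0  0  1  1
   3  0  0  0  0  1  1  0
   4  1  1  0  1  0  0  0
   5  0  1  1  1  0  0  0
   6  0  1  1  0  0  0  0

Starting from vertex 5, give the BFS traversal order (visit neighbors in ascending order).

BFS from vertex 5 (neighbors processed in ascending order):
Visit order: 5, 1, 2, 3, 0, 4, 6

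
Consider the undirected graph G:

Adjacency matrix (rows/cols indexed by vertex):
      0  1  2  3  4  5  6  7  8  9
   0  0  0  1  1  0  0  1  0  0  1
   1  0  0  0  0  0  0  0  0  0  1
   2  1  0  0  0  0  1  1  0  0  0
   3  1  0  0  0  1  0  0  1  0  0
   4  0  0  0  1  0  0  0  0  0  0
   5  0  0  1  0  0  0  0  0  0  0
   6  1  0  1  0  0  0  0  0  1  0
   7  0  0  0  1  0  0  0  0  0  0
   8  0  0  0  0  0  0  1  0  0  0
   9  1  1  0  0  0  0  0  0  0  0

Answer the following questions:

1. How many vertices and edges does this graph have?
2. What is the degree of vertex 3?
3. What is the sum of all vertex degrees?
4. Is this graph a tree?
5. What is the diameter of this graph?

Count: 10 vertices, 10 edges.
Vertex 3 has neighbors [0, 4, 7], degree = 3.
Handshaking lemma: 2 * 10 = 20.
A tree on 10 vertices has 9 edges. This graph has 10 edges (1 extra). Not a tree.
Diameter (longest shortest path) = 4.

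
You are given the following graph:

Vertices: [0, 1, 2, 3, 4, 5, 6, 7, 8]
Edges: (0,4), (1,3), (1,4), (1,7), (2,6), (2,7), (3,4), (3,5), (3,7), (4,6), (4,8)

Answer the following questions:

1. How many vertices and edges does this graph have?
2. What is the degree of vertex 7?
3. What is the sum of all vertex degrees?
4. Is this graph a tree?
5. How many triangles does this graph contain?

Count: 9 vertices, 11 edges.
Vertex 7 has neighbors [1, 2, 3], degree = 3.
Handshaking lemma: 2 * 11 = 22.
A tree on 9 vertices has 8 edges. This graph has 11 edges (3 extra). Not a tree.
Number of triangles = 2.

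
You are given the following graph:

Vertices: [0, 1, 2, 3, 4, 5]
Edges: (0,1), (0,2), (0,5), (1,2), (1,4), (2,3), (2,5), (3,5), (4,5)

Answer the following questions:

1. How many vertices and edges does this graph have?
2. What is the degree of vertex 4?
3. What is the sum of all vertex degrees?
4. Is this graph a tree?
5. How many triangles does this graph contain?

Count: 6 vertices, 9 edges.
Vertex 4 has neighbors [1, 5], degree = 2.
Handshaking lemma: 2 * 9 = 18.
A tree on 6 vertices has 5 edges. This graph has 9 edges (4 extra). Not a tree.
Number of triangles = 3.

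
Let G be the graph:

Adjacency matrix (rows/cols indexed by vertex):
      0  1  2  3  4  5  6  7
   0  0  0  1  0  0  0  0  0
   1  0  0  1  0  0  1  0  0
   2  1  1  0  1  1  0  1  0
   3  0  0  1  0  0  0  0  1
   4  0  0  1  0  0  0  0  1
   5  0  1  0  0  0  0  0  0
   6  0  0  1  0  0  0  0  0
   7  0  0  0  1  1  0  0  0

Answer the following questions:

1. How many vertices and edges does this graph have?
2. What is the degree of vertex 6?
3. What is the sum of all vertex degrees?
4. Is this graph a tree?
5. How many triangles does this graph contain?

Count: 8 vertices, 8 edges.
Vertex 6 has neighbors [2], degree = 1.
Handshaking lemma: 2 * 8 = 16.
A tree on 8 vertices has 7 edges. This graph has 8 edges (1 extra). Not a tree.
Number of triangles = 0.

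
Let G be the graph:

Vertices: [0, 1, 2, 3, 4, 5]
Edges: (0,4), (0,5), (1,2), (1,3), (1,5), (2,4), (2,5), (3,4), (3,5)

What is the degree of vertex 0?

Vertex 0 has neighbors [4, 5], so deg(0) = 2.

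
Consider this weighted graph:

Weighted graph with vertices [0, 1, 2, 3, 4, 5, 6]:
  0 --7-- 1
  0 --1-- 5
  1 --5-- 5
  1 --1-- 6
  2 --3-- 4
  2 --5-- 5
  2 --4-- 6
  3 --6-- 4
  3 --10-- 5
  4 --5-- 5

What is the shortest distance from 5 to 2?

Using Dijkstra's algorithm from vertex 5:
Shortest path: 5 -> 2
Total weight: 5 = 5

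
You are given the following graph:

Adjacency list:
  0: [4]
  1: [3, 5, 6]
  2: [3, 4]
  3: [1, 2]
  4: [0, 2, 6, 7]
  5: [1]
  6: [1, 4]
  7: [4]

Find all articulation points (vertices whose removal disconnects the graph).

An articulation point is a vertex whose removal disconnects the graph.
Articulation points: [1, 4]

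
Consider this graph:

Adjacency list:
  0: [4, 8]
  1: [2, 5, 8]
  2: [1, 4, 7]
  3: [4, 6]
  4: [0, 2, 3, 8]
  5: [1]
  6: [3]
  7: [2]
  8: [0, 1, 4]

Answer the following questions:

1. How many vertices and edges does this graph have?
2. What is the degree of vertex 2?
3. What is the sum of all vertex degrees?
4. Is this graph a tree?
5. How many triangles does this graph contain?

Count: 9 vertices, 10 edges.
Vertex 2 has neighbors [1, 4, 7], degree = 3.
Handshaking lemma: 2 * 10 = 20.
A tree on 9 vertices has 8 edges. This graph has 10 edges (2 extra). Not a tree.
Number of triangles = 1.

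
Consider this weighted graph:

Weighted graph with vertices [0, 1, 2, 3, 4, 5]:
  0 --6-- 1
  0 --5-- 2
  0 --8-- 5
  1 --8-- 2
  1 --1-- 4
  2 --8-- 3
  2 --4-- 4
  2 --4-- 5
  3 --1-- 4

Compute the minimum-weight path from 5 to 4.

Using Dijkstra's algorithm from vertex 5:
Shortest path: 5 -> 2 -> 4
Total weight: 4 + 4 = 8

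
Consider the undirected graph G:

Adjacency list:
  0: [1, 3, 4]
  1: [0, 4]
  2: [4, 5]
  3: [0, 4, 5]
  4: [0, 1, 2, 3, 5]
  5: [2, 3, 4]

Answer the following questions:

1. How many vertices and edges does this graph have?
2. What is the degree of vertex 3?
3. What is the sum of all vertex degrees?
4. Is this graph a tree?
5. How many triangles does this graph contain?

Count: 6 vertices, 9 edges.
Vertex 3 has neighbors [0, 4, 5], degree = 3.
Handshaking lemma: 2 * 9 = 18.
A tree on 6 vertices has 5 edges. This graph has 9 edges (4 extra). Not a tree.
Number of triangles = 4.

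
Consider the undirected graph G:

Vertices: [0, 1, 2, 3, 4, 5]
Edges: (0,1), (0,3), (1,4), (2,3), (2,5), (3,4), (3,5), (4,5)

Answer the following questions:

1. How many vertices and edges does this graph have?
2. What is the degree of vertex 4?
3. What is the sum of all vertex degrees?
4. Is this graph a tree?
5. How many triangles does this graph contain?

Count: 6 vertices, 8 edges.
Vertex 4 has neighbors [1, 3, 5], degree = 3.
Handshaking lemma: 2 * 8 = 16.
A tree on 6 vertices has 5 edges. This graph has 8 edges (3 extra). Not a tree.
Number of triangles = 2.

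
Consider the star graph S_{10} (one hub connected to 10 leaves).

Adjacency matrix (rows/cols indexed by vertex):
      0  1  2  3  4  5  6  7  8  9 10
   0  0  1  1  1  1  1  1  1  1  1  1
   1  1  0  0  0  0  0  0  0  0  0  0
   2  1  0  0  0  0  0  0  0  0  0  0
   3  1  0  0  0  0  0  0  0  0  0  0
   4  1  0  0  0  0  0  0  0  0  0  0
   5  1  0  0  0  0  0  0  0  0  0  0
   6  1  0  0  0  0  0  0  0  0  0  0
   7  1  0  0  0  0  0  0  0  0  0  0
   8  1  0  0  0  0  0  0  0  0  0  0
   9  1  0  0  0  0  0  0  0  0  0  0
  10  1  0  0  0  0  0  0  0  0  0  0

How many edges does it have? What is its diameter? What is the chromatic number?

Star graph S_{10}: the hub connects to all 10 leaves.
Edges = 10.
Diameter = 2 (any leaf to hub is 1, leaf to leaf through hub is 2).
Star graphs are bipartite (hub vs leaves), so chromatic number = 2.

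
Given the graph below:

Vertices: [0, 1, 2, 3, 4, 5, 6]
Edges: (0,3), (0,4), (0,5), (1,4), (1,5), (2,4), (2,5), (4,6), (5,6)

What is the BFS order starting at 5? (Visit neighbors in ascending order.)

BFS from vertex 5 (neighbors processed in ascending order):
Visit order: 5, 0, 1, 2, 6, 3, 4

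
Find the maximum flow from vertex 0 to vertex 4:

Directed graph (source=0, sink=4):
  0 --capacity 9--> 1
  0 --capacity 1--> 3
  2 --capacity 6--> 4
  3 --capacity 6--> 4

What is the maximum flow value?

Computing max flow:
  Flow on (0->3): 1/1
  Flow on (3->4): 1/6
Maximum flow = 1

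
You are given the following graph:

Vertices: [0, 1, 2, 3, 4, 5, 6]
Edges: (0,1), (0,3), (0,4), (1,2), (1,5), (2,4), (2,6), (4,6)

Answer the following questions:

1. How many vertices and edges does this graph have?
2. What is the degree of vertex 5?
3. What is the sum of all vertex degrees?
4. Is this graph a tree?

Count: 7 vertices, 8 edges.
Vertex 5 has neighbors [1], degree = 1.
Handshaking lemma: 2 * 8 = 16.
A tree on 7 vertices has 6 edges. This graph has 8 edges (2 extra). Not a tree.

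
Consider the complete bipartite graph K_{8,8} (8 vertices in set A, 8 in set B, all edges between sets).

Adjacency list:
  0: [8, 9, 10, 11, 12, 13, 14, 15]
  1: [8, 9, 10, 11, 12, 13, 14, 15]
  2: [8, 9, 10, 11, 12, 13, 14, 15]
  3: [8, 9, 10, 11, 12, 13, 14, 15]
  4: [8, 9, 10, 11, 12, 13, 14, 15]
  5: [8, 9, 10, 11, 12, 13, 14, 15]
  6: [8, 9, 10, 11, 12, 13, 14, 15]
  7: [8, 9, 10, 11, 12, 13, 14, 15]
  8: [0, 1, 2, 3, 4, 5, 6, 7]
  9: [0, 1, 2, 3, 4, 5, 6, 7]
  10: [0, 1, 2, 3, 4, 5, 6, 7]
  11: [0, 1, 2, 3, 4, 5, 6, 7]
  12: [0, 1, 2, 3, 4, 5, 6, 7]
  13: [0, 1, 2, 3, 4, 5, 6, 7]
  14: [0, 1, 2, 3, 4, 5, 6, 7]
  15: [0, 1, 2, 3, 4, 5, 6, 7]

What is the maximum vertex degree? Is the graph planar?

Set-A vertices have degree 8; set-B vertices have degree 8. Maximum degree = max(8,8) = 8.
K_{8,8} contains K_{3,3} as a subgraph (since both sides have >= 3 vertices); by Kuratowski's theorem it is not planar.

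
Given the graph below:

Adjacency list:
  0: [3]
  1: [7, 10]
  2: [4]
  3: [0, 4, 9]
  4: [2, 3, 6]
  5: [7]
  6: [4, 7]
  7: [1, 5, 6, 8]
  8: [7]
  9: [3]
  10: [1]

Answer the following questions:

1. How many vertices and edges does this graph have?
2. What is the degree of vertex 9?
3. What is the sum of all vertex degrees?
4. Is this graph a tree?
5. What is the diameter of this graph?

Count: 11 vertices, 10 edges.
Vertex 9 has neighbors [3], degree = 1.
Handshaking lemma: 2 * 10 = 20.
A graph is a tree iff it is connected and has exactly n-1 edges. This graph is connected (all 11 vertices in one component) and has 11-1 = 10 edges. It is a tree.
Diameter (longest shortest path) = 6.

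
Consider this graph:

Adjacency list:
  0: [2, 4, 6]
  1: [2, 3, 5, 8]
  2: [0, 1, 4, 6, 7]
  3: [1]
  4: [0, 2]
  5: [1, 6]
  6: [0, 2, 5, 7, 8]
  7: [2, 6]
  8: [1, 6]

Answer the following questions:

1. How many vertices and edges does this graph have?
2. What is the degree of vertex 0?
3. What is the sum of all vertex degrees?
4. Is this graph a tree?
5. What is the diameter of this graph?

Count: 9 vertices, 13 edges.
Vertex 0 has neighbors [2, 4, 6], degree = 3.
Handshaking lemma: 2 * 13 = 26.
A tree on 9 vertices has 8 edges. This graph has 13 edges (5 extra). Not a tree.
Diameter (longest shortest path) = 3.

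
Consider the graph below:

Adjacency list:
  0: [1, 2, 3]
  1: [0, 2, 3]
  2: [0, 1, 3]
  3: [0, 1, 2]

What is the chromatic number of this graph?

The graph has a maximum clique of size 4 (lower bound on chromatic number).
A valid 4-coloring: {0: 0, 1: 1, 2: 2, 3: 3}.
Chromatic number = 4.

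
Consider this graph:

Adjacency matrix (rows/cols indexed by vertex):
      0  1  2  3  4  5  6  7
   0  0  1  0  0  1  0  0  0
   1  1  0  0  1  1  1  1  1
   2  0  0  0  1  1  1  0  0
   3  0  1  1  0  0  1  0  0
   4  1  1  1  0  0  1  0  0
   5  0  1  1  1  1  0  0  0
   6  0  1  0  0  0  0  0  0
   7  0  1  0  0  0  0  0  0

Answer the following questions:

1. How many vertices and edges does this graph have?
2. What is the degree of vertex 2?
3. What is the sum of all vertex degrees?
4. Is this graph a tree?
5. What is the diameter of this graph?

Count: 8 vertices, 12 edges.
Vertex 2 has neighbors [3, 4, 5], degree = 3.
Handshaking lemma: 2 * 12 = 24.
A tree on 8 vertices has 7 edges. This graph has 12 edges (5 extra). Not a tree.
Diameter (longest shortest path) = 3.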